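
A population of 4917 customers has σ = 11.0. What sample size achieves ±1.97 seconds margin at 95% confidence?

Without FPC: n₀ = (1.96×11.0/1.97)² = 119.775. With FPC: n = n₀N/(n₀+N-1) = 116.9 → n = 117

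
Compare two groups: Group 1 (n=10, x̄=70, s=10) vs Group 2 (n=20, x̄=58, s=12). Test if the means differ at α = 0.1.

Pooled sp = 11.4. t = 2.719, df = 28. Critical t = ±1.701. Reject H₀.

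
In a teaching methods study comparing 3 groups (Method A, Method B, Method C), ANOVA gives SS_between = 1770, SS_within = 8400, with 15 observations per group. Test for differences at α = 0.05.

df_between = 2, df_within = 42. F = MS_between/MS_within = 885.0/200.0 = 4.425. F_crit ≈ 3.22. Reject H₀. At least one mean differs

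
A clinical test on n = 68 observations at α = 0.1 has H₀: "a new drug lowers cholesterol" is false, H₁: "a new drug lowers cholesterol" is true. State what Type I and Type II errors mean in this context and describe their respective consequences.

Type I (false positive): concluding that a new drug lowers cholesterol when it is not — approving an ineffective drug — patients take a useless medication and may skip effective alternatives. Type II (false negative): failing to conclude that a new drug lowers cholesterol when it is — shelving an effective drug — patients miss out on a treatment that would have helped. Which is costlier depends on domain priorities and is a judgement call rather than a statistical fact.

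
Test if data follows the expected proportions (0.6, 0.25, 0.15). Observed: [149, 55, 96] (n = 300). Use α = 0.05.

Expected: [180.0, 75.0, 45.0]. χ² = 68.472. df = 2, critical = 5.991. Reject H₀.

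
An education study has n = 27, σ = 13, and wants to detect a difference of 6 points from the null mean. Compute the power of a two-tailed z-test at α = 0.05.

SE = σ/√n = 13/√27 = 2.502. Non-centrality λ = d/SE = 6/2.502 = 2.398. Power ≈ Φ(λ - z_{α/2}) = Φ(2.398 - 1.96) = Φ(0.438) = 0.669.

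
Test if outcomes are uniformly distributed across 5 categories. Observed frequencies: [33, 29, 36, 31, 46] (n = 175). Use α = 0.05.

Expected = 35 each. χ² = Σ(O-E)²/E = 5.086. df = 4, critical value = 9.488. Fail to reject H₀.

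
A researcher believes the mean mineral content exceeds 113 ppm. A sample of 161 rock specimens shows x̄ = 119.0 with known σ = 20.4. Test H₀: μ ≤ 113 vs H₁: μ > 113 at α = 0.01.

z = 3.732. Critical value: 2.33. Reject H₀.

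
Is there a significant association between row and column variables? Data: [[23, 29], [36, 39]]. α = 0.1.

χ² = 0.175. df = 1, critical = 2.706. Fail to reject H₀. No evidence of dependence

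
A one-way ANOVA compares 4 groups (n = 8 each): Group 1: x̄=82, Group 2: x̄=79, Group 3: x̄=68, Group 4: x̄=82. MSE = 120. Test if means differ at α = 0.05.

Grand mean = 77.75. SS_between = 1062.0, MS_between = 354.0. F = 2.95, F_crit ≈ 2.947. Reject H₀.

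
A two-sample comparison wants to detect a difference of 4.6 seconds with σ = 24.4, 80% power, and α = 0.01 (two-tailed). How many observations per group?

n per group = 2(z_α/2 + z_β)²σ²/d² = 2×(2.576 + 0.84)²×24.4²/4.6² = 656.6 → n = 657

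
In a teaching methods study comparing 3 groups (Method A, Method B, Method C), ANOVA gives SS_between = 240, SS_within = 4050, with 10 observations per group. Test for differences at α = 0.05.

df_between = 2, df_within = 27. F = MS_between/MS_within = 120.0/150.0 = 0.8. F_crit ≈ 3.354. Fail to reject H₀.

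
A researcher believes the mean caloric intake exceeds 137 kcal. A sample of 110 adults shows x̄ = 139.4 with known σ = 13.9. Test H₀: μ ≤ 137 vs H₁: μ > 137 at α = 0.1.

z = 1.811. Critical value: 1.28. Reject H₀.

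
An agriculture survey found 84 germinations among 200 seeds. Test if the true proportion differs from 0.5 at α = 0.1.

p̂ = 0.42, p₀ = 0.5. z = (p̂ - p₀)/√(p₀(1-p₀)/n) = -2.263. Critical: ±1.645. Reject H₀.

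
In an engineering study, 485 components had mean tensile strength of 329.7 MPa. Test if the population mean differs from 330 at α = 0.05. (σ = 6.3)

z = (x̄ - μ₀)/(σ/√n) = (329.7 - 330)/(6.3/√485) = -1.049. Critical value: ±1.96. Since |-1.049| ≤ 1.96, Fail to reject H₀.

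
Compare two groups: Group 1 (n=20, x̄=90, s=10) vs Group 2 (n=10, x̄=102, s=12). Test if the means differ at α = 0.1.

Pooled sp = 10.68. t = -2.9, df = 28. Critical t = ±1.701. Reject H₀.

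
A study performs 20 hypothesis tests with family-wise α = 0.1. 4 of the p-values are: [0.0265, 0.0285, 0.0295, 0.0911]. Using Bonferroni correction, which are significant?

Bonferroni α = 0.1/20 = 0.005. None of the given p-values are significant.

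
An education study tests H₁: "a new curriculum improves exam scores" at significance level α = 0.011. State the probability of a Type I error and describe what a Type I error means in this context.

P(Type I error) = α = 0.011. A Type I error is rejecting H₀ when H₀ is actually true (false positive) — here, concluding that a new curriculum improves exam scores when in fact this is not the case. Consequence: adopting a curriculum that gives no real benefit — disruption for nothing.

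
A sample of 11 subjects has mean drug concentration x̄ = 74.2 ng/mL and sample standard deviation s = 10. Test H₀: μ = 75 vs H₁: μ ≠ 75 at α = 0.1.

t = (x̄ - μ₀)/(s/√n) = (74.2 - 75)/(10/√11) = -0.265. df = 10, critical t = ±1.812. Fail to reject H₀.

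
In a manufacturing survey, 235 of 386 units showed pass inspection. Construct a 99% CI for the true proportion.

p̂ = 0.609. CI = p̂ ± z*√(p̂(1-p̂)/n) = (0.545, 0.673)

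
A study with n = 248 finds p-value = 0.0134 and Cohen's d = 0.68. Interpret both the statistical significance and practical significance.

Statistically significant (p = 0.0134 < 0.05). Cohen's d = 0.68 indicates a medium effect size. Both statistical and practical significance should be considered.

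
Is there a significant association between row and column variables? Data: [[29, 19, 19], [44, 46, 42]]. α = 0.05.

χ² = 1.946. df = 2, critical = 5.991. Fail to reject H₀. No evidence of dependence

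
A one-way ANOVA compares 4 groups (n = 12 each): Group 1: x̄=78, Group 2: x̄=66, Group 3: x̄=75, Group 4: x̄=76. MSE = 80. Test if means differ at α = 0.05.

Grand mean = 73.75. SS_between = 1017.0, MS_between = 339.0. F = 4.237, F_crit ≈ 2.816. Reject H₀.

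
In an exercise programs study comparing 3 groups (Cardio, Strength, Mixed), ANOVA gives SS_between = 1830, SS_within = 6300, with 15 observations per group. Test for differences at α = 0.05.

df_between = 2, df_within = 42. F = MS_between/MS_within = 915.0/150.0 = 6.1. F_crit ≈ 3.22. Reject H₀. At least one mean differs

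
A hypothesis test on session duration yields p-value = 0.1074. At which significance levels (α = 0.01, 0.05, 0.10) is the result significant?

p = 0.1074. Not significant at any of the given levels.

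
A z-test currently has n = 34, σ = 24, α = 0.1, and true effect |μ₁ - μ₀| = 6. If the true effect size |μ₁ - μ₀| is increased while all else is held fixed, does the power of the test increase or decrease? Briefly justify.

Power increases: a larger true effect increases the non-centrality λ = |μ₁ - μ₀|/(σ/√n).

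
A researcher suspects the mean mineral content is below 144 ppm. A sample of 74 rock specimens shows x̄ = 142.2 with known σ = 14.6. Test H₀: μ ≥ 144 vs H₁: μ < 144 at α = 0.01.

z = -1.061. Critical value: -2.33. Fail to reject H₀.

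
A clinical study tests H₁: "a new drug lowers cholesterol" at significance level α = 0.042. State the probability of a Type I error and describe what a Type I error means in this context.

P(Type I error) = α = 0.042. A Type I error is rejecting H₀ when H₀ is actually true (false positive) — here, concluding that a new drug lowers cholesterol when in fact this is not the case. Consequence: approving an ineffective drug — patients take a useless medication and may skip effective alternatives.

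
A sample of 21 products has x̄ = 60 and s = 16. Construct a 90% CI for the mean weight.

CI = x̄ ± t*(s/√n) = 60 ± 1.725(16/√21) = (53.98, 66.02)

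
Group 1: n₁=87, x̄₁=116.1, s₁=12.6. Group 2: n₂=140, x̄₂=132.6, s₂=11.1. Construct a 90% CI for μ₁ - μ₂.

Difference = -16.5. SE = √(12.6²/87 + 11.1²/140) = 1.645. CI = (-19.21, -13.79)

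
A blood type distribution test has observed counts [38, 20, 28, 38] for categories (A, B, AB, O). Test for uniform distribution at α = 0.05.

Expected = 31 each. χ² = Σ(O-E)²/E = 7.355. df = 3, critical value = 7.815. Fail to reject H₀.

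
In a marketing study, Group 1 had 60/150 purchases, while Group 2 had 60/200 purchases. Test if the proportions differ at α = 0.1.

p̂₁ = 0.4, p̂₂ = 0.3, pooled p̂ = 0.343. z = 1.95. Critical: ±1.645. Reject H₀.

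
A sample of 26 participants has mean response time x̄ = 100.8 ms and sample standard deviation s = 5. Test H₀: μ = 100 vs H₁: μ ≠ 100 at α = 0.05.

t = (x̄ - μ₀)/(s/√n) = (100.8 - 100)/(5/√26) = 0.816. df = 25, critical t = ±2.06. Fail to reject H₀.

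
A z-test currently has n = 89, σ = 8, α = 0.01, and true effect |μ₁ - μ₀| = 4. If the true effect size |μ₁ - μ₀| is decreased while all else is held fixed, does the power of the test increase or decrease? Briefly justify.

Power decreases: a smaller true effect decreases the non-centrality λ = |μ₁ - μ₀|/(σ/√n).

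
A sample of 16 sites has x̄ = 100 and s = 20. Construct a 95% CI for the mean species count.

CI = x̄ ± t*(s/√n) = 100 ± 2.131(20/√16) = (89.34, 110.66)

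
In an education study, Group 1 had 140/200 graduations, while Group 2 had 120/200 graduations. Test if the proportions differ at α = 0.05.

p̂₁ = 0.7, p̂₂ = 0.6, pooled p̂ = 0.65. z = 2.097. Critical: ±1.96. Reject H₀.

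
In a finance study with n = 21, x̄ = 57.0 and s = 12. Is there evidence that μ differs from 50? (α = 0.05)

t = (x̄ - μ₀)/(s/√n) = (57.0 - 50)/(12/√21) = 2.673. df = 20, critical t = ±2.086. Reject H₀.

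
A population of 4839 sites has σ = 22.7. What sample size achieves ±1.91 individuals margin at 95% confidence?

Without FPC: n₀ = (1.96×22.7/1.91)² = 542.622. With FPC: n = n₀N/(n₀+N-1) = 488.001 → n = 489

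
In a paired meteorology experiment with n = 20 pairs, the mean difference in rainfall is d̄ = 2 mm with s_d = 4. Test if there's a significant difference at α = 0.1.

t = d̄/(s_d/√n) = 2/(4/√20) = 2.236. df = 19, critical t = ±1.729. Reject H₀.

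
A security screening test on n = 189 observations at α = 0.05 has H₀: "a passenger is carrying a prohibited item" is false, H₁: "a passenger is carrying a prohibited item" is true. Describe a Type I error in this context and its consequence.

Type I error: rejecting H₀ when it is true — concluding that a passenger is carrying a prohibited item when in fact it is not. Consequence: detaining an innocent passenger — delay and inconvenience.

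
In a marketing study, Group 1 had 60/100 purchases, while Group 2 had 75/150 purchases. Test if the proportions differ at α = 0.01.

p̂₁ = 0.6, p̂₂ = 0.5, pooled p̂ = 0.54. z = 1.554. Critical: ±2.576. Fail to reject H₀.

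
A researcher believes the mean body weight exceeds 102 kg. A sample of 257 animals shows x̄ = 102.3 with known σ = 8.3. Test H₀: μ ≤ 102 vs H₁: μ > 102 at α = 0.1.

z = 0.579. Critical value: 1.28. Fail to reject H₀.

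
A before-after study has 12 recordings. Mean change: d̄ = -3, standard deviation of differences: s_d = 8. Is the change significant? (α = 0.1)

t = d̄/(s_d/√n) = -3/(8/√12) = -1.299. df = 11, critical t = ±1.796. Fail to reject H₀.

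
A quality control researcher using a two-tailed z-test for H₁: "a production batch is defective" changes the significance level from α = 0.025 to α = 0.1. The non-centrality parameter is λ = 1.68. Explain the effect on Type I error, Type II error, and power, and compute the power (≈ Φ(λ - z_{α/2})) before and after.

Increasing α from 0.025 to 0.1:
• Type I error rate increases (α is the Type I rate by definition).
• Critical value moves from z_{α/2} = 2.241 to 1.645, so power = Φ(λ - z_{α/2}) goes from Φ(1.68 - 2.241) = 0.287 to Φ(1.68 - 1.645) = 0.514.
• Type II error rate β = 1 - power therefore decreases (0.713 → 0.486).
Appropriate when false negatives are costly — here, shipping a defective batch — faulty products reach customers.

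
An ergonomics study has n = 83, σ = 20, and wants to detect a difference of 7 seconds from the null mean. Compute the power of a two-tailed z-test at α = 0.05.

SE = σ/√n = 20/√83 = 2.195. Non-centrality λ = d/SE = 7/2.195 = 3.189. Power ≈ Φ(λ - z_{α/2}) = Φ(3.189 - 1.96) = Φ(1.229) = 0.89.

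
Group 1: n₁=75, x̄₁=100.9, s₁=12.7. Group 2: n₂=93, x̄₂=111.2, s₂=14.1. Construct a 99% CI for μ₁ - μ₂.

Difference = -10.3. SE = √(12.7²/75 + 14.1²/93) = 2.071. CI = (-15.63, -4.97)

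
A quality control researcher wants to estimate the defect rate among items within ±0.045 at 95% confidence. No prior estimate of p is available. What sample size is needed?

Conservative approach: use p = 0.5 (maximizes p(1-p) = 0.25). n = z²(0.25)/E² = 1.96²×0.25/0.045² = 474.3 → n = 475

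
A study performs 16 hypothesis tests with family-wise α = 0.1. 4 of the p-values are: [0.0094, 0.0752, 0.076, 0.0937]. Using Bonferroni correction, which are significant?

Bonferroni α = 0.1/16 = 0.00625. None of the given p-values are significant.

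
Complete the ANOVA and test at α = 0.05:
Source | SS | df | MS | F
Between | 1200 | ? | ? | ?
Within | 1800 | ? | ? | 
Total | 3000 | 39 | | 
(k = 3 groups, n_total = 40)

df_between = 2, df_within = 37. MS_between = 600.0, MS_within = 48.65. F = 12.333, F_crit ≈ 3.252. Reject H₀.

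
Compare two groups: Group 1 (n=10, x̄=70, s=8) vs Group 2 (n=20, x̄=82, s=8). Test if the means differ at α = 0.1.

Pooled sp = 8.0. t = -3.873, df = 28. Critical t = ±1.701. Reject H₀.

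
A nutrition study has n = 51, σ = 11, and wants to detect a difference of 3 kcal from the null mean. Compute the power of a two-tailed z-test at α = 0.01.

SE = σ/√n = 11/√51 = 1.54. Non-centrality λ = d/SE = 3/1.54 = 1.948. Power ≈ Φ(λ - z_{α/2}) = Φ(1.948 - 2.576) = Φ(-0.628) = 0.265.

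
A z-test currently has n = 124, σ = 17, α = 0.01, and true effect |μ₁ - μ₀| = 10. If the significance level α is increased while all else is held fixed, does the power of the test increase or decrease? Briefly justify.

Power increases: a larger α lowers the critical value, so more of the H₁ sampling distribution falls in the rejection region.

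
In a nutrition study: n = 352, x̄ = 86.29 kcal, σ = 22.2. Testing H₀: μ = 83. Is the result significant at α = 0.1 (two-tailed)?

z = (86.29 - 83)/(22.2/√352) = 2.78. Since |z| > 1.645, significant at α = 0.1.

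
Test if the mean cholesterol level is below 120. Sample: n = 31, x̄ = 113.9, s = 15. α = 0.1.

t = (113.9 - 120)/(15/√31) = -2.264, df = 30. Critical t = -1.31. Reject H₀.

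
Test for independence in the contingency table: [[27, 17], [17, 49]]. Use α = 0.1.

χ² = 13.946. df = 1, critical = 2.706. Reject H₀. Variables are dependent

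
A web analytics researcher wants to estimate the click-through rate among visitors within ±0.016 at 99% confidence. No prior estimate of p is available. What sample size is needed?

Conservative approach: use p = 0.5 (maximizes p(1-p) = 0.25). n = z²(0.25)/E² = 2.576²×0.25/0.016² = 6480.3 → n = 6481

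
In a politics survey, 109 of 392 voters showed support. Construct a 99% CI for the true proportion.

p̂ = 0.278. CI = p̂ ± z*√(p̂(1-p̂)/n) = (0.22, 0.336)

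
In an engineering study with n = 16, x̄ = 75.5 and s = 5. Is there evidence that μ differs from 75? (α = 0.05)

t = (x̄ - μ₀)/(s/√n) = (75.5 - 75)/(5/√16) = 0.4. df = 15, critical t = ±2.131. Fail to reject H₀.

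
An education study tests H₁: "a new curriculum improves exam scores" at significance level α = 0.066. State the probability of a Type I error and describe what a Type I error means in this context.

P(Type I error) = α = 0.066. A Type I error is rejecting H₀ when H₀ is actually true (false positive) — here, concluding that a new curriculum improves exam scores when in fact this is not the case. Consequence: adopting a curriculum that gives no real benefit — disruption for nothing.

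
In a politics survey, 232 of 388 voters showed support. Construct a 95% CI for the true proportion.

p̂ = 0.598. CI = p̂ ± z*√(p̂(1-p̂)/n) = (0.549, 0.647)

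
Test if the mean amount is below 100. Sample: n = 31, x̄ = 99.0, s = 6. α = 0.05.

t = (99.0 - 100)/(6/√31) = -0.928, df = 30. Critical t = -1.697. Fail to reject H₀.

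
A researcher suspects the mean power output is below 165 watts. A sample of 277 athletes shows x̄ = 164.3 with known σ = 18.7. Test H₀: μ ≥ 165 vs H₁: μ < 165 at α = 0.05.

z = -0.623. Critical value: -1.645. Fail to reject H₀.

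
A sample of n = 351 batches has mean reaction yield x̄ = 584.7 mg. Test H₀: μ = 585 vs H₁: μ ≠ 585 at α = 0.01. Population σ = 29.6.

z = (x̄ - μ₀)/(σ/√n) = (584.7 - 585)/(29.6/√351) = -0.19. Critical value: ±2.576. Since |-0.19| ≤ 2.576, Fail to reject H₀.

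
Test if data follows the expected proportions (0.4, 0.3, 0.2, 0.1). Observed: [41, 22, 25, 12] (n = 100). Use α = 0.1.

Expected: [40.0, 30.0, 20.0, 10.0]. χ² = 3.808. df = 3, critical = 6.251. Fail to reject H₀.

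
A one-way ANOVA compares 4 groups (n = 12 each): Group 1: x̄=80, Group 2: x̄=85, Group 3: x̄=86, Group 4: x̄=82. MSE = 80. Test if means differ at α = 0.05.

Grand mean = 83.25. SS_between = 273.0, MS_between = 91.0. F = 1.137, F_crit ≈ 2.816. Fail to reject H₀.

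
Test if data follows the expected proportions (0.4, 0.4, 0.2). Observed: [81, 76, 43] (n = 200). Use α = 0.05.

Expected: [80.0, 80.0, 40.0]. χ² = 0.438. df = 2, critical = 5.991. Fail to reject H₀.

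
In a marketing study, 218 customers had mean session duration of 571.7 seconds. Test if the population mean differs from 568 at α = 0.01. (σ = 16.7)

z = (x̄ - μ₀)/(σ/√n) = (571.7 - 568)/(16.7/√218) = 3.271. Critical value: ±2.576. Since |3.271| > 2.576, Reject H₀.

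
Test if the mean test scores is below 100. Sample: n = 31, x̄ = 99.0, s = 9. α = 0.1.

t = (99.0 - 100)/(9/√31) = -0.619, df = 30. Critical t = -1.31. Fail to reject H₀.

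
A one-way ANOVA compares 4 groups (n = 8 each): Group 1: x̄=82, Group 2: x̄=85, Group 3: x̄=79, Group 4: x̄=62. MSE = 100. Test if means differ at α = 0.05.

Grand mean = 77.0. SS_between = 2544.0, MS_between = 848.0. F = 8.48, F_crit ≈ 2.947. Reject H₀.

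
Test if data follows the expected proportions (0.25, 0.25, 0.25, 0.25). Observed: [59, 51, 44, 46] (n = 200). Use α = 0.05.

Expected: [50.0, 50.0, 50.0, 50.0]. χ² = 2.68. df = 3, critical = 7.815. Fail to reject H₀.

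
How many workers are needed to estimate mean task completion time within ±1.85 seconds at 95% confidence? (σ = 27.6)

n = (z*σ/E)² = (1.96×27.6/1.85)² = 855.04 → n = 856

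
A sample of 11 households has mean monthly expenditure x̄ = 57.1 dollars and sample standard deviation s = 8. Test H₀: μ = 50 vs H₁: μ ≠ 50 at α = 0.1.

t = (x̄ - μ₀)/(s/√n) = (57.1 - 50)/(8/√11) = 2.944. df = 10, critical t = ±1.812. Reject H₀.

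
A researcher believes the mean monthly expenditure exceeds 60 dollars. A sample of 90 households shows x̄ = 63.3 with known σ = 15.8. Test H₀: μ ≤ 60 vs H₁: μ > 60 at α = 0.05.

z = 1.981. Critical value: 1.645. Reject H₀.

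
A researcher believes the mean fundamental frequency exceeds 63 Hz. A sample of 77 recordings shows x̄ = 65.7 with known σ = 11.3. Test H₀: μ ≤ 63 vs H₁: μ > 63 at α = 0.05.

z = 2.097. Critical value: 1.645. Reject H₀.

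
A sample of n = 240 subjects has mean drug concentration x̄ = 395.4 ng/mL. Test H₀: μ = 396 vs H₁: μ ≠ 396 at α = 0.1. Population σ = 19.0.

z = (x̄ - μ₀)/(σ/√n) = (395.4 - 396)/(19.0/√240) = -0.489. Critical value: ±1.645. Since |-0.489| ≤ 1.645, Fail to reject H₀.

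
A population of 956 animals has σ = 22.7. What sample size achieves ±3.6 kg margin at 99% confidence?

Without FPC: n₀ = (2.576×22.7/3.6)² = 263.839. With FPC: n = n₀N/(n₀+N-1) = 206.9 → n = 207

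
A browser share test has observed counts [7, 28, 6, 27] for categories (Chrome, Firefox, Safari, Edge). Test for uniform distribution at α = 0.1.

Expected = 17 each. χ² = Σ(O-E)²/E = 26.0. df = 3, critical value = 6.251. Reject H₀.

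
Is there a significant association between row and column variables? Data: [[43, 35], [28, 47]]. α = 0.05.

χ² = 4.868. df = 1, critical = 3.841. Reject H₀. Variables are dependent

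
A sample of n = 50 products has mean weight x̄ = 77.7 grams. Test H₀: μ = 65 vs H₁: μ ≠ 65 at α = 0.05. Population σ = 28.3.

z = (x̄ - μ₀)/(σ/√n) = (77.7 - 65)/(28.3/√50) = 3.173. Critical value: ±1.96. Since |3.173| > 1.96, Reject H₀.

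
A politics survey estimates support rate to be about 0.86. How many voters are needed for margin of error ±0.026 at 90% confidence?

n = z²p(1-p)/E² = 1.645²×0.86×0.14/0.026² = 482.0 → n = 482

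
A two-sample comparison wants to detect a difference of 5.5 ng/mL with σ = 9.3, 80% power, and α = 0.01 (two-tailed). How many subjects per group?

n per group = 2(z_α/2 + z_β)²σ²/d² = 2×(2.576 + 0.84)²×9.3²/5.5² = 66.7 → n = 67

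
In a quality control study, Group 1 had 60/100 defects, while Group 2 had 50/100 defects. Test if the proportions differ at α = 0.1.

p̂₁ = 0.6, p̂₂ = 0.5, pooled p̂ = 0.55. z = 1.421. Critical: ±1.645. Fail to reject H₀.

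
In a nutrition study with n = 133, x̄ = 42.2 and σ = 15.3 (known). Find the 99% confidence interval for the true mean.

CI = x̄ ± z*(σ/√n) = 42.2 ± 2.576(15.3/√133) = 42.2 ± 3.42 = (38.78, 45.62)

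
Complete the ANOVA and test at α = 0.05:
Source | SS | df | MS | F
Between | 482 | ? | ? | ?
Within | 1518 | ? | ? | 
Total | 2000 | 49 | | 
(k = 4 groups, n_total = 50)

df_between = 3, df_within = 46. MS_between = 160.67, MS_within = 33.0. F = 4.869, F_crit ≈ 2.807. Reject H₀.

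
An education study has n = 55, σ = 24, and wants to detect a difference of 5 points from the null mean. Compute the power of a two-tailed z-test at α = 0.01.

SE = σ/√n = 24/√55 = 3.236. Non-centrality λ = d/SE = 5/3.236 = 1.545. Power ≈ Φ(λ - z_{α/2}) = Φ(1.545 - 2.576) = Φ(-1.031) = 0.151.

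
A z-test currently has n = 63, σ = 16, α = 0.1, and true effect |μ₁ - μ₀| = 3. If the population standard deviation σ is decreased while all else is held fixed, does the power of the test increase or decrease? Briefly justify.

Power increases: a smaller σ shrinks the standard error σ/√n, moving the sampling distribution under H₁ further from the critical value.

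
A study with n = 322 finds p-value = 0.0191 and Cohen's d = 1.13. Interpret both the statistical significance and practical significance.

Statistically significant (p = 0.0191 < 0.05). Cohen's d = 1.13 indicates a large effect size. Both statistical and practical significance should be considered.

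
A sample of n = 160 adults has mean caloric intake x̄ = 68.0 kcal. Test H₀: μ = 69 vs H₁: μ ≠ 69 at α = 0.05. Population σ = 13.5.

z = (x̄ - μ₀)/(σ/√n) = (68.0 - 69)/(13.5/√160) = -0.937. Critical value: ±1.96. Since |-0.937| ≤ 1.96, Fail to reject H₀.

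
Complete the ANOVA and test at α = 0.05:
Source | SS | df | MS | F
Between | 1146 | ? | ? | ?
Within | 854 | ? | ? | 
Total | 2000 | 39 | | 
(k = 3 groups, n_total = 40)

df_between = 2, df_within = 37. MS_between = 573.0, MS_within = 23.08. F = 24.826, F_crit ≈ 3.252. Reject H₀.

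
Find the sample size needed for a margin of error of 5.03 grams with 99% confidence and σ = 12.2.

n = (z*σ/E)² = (2.576×12.2/5.03)² = 39.04 → n = 40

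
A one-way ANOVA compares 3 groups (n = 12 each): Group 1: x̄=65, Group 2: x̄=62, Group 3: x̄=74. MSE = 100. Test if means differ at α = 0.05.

Grand mean = 67.0. SS_between = 936.0, MS_between = 468.0. F = 4.68, F_crit ≈ 3.285. Reject H₀.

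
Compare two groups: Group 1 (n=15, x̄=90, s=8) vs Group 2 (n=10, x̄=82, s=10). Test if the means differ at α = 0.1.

Pooled sp = 8.84. t = 2.218, df = 23. Critical t = ±1.714. Reject H₀.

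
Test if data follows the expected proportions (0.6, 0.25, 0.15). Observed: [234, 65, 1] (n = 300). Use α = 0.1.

Expected: [180.0, 75.0, 45.0]. χ² = 60.556. df = 2, critical = 4.605. Reject H₀.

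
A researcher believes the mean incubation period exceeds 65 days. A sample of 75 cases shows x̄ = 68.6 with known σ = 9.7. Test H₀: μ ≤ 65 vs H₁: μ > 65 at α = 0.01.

z = 3.214. Critical value: 2.33. Reject H₀.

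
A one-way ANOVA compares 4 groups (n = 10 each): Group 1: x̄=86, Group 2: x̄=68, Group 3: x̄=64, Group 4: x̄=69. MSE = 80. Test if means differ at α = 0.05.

Grand mean = 71.75. SS_between = 2847.5, MS_between = 949.17. F = 11.865, F_crit ≈ 2.866. Reject H₀.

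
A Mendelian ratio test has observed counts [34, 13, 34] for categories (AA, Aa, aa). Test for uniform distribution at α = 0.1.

Expected = 27 each. χ² = Σ(O-E)²/E = 10.889. df = 2, critical value = 4.605. Reject H₀.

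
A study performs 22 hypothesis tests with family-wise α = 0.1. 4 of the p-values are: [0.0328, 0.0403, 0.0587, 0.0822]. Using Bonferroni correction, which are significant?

Bonferroni α = 0.1/22 = 0.00455. None of the given p-values are significant.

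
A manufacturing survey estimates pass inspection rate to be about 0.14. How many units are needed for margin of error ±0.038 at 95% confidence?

n = z²p(1-p)/E² = 1.96²×0.14×0.86/0.038² = 320.3 → n = 321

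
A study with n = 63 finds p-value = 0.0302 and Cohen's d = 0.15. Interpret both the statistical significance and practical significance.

Statistically significant (p = 0.0302 < 0.05). Cohen's d = 0.15 indicates a very small effect size. Both statistical and practical significance should be considered.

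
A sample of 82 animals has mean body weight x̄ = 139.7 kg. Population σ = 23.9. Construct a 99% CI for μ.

CI = x̄ ± z*(σ/√n) = 139.7 ± 2.576(23.9/√82) = 139.7 ± 6.8 = (132.9, 146.5)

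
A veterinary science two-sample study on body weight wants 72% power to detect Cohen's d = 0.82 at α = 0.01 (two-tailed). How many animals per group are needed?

z_{α/2} = 2.576, z_β = Φ⁻¹(0.72) = 0.583. For large effect (d = 0.82): n per group = 2(z_{α/2} + z_β)²/d² = 2(2.576 + 0.583)²/0.82² = 29.7 → 30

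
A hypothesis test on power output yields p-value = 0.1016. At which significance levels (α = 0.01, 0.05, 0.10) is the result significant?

p = 0.1016. Not significant at any of the given levels.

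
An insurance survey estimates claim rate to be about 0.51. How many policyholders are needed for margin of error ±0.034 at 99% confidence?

n = z²p(1-p)/E² = 2.576²×0.51×0.49/0.034² = 1434.5 → n = 1435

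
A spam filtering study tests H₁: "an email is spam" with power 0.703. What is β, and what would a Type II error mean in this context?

β = 1 - power = 1 - 0.703 = 0.297. A Type II error is failing to reject H₀ when H₀ is false (false negative) — here, failing to conclude that an email is spam when in fact it is true. Consequence: a spam email lands in the inbox.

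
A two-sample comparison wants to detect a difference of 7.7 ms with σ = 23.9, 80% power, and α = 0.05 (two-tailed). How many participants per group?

n per group = 2(z_α/2 + z_β)²σ²/d² = 2×(1.96 + 0.84)²×23.9²/7.7² = 151.1 → n = 152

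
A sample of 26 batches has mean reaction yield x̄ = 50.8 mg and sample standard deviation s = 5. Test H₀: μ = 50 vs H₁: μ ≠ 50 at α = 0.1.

t = (x̄ - μ₀)/(s/√n) = (50.8 - 50)/(5/√26) = 0.816. df = 25, critical t = ±1.708. Fail to reject H₀.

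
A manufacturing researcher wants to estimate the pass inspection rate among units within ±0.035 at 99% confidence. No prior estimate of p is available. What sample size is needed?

Conservative approach: use p = 0.5 (maximizes p(1-p) = 0.25). n = z²(0.25)/E² = 2.576²×0.25/0.035² = 1354.2 → n = 1355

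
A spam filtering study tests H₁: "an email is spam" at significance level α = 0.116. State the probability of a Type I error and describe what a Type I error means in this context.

P(Type I error) = α = 0.116. A Type I error is rejecting H₀ when H₀ is actually true (false positive) — here, concluding that an email is spam when in fact this is not the case. Consequence: a legitimate email is sent to the spam folder and the user misses it.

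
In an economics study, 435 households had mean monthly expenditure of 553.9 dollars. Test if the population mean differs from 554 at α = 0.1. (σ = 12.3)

z = (x̄ - μ₀)/(σ/√n) = (553.9 - 554)/(12.3/√435) = -0.17. Critical value: ±1.645. Since |-0.17| ≤ 1.645, Fail to reject H₀.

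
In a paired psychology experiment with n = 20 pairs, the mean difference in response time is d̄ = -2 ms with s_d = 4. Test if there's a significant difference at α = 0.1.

t = d̄/(s_d/√n) = -2/(4/√20) = -2.236. df = 19, critical t = ±1.729. Reject H₀.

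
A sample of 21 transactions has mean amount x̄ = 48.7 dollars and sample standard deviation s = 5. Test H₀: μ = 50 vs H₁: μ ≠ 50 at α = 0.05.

t = (x̄ - μ₀)/(s/√n) = (48.7 - 50)/(5/√21) = -1.191. df = 20, critical t = ±2.086. Fail to reject H₀.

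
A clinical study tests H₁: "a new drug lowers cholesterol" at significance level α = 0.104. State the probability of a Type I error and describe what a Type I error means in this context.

P(Type I error) = α = 0.104. A Type I error is rejecting H₀ when H₀ is actually true (false positive) — here, concluding that a new drug lowers cholesterol when in fact this is not the case. Consequence: approving an ineffective drug — patients take a useless medication and may skip effective alternatives.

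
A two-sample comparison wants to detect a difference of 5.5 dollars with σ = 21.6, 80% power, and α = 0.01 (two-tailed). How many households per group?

n per group = 2(z_α/2 + z_β)²σ²/d² = 2×(2.576 + 0.84)²×21.6²/5.5² = 360.0 → n = 360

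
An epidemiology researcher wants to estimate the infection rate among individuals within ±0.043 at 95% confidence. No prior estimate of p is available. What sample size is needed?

Conservative approach: use p = 0.5 (maximizes p(1-p) = 0.25). n = z²(0.25)/E² = 1.96²×0.25/0.043² = 519.4 → n = 520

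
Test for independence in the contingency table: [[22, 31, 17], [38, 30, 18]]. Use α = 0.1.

χ² = 2.699. df = 2, critical = 4.605. Fail to reject H₀. No evidence of dependence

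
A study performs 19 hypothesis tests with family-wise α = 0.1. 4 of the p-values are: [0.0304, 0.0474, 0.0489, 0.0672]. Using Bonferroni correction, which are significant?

Bonferroni α = 0.1/19 = 0.00526. None of the given p-values are significant.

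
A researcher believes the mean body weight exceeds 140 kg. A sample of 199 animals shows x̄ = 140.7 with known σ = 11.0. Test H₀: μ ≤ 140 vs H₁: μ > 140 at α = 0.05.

z = 0.898. Critical value: 1.645. Fail to reject H₀.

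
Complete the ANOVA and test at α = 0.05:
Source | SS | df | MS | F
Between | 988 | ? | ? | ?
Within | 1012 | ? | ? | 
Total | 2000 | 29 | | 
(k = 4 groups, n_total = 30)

df_between = 3, df_within = 26. MS_between = 329.33, MS_within = 38.92. F = 8.461, F_crit ≈ 2.975. Reject H₀.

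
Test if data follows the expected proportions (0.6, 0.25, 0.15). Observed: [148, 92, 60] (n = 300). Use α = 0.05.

Expected: [180.0, 75.0, 45.0]. χ² = 14.542. df = 2, critical = 5.991. Reject H₀.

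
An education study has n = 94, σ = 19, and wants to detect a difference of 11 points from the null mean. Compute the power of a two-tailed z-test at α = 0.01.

SE = σ/√n = 19/√94 = 1.96. Non-centrality λ = d/SE = 11/1.96 = 5.613. Power ≈ Φ(λ - z_{α/2}) = Φ(5.613 - 2.576) = Φ(3.037) = 0.999.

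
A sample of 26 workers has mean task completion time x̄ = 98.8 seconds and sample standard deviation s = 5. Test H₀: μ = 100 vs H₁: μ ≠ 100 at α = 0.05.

t = (x̄ - μ₀)/(s/√n) = (98.8 - 100)/(5/√26) = -1.224. df = 25, critical t = ±2.06. Fail to reject H₀.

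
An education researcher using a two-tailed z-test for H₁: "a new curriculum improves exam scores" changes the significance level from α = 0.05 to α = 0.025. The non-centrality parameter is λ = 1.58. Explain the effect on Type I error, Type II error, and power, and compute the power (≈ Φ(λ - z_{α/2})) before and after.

Decreasing α from 0.05 to 0.025:
• Type I error rate decreases (α is the Type I rate by definition).
• Critical value moves from z_{α/2} = 1.96 to 2.241, so power = Φ(λ - z_{α/2}) goes from Φ(1.58 - 1.96) = 0.352 to Φ(1.58 - 2.241) = 0.254.
• Type II error rate β = 1 - power therefore increases (0.648 → 0.746).
Appropriate when false positives are costly — here, adopting a curriculum that gives no real benefit — disruption for nothing.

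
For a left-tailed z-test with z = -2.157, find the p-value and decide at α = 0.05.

p = P(Z < -2.157) = Φ(-2.157) ≈ 0.0155. Since p < 0.05, reject H₀ (significant) at α = 0.05.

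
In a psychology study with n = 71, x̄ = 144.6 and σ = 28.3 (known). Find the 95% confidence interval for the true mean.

CI = x̄ ± z*(σ/√n) = 144.6 ± 1.96(28.3/√71) = 144.6 ± 6.58 = (138.02, 151.18)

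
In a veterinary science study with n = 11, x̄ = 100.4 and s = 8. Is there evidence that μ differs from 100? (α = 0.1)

t = (x̄ - μ₀)/(s/√n) = (100.4 - 100)/(8/√11) = 0.166. df = 10, critical t = ±1.812. Fail to reject H₀.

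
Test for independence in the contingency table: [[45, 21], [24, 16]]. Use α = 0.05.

χ² = 0.734. df = 1, critical = 3.841. Fail to reject H₀. No evidence of dependence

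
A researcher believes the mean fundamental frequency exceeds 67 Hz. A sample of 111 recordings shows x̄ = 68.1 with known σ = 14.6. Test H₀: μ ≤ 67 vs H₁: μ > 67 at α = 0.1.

z = 0.794. Critical value: 1.28. Fail to reject H₀.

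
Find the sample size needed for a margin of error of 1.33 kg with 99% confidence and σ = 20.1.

n = (z*σ/E)² = (2.576×20.1/1.33)² = 1515.6 → n = 1516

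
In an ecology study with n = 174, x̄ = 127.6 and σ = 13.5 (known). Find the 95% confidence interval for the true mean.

CI = x̄ ± z*(σ/√n) = 127.6 ± 1.96(13.5/√174) = 127.6 ± 2.01 = (125.59, 129.61)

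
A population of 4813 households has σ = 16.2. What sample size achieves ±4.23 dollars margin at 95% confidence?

Without FPC: n₀ = (1.96×16.2/4.23)² = 56.346. With FPC: n = n₀N/(n₀+N-1) = 55.7 → n = 56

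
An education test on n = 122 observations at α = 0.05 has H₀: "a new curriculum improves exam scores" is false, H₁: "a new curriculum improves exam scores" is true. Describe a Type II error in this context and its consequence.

Type II error: failing to reject H₀ when it is false — concluding that a new curriculum improves exam scores is not supported when in fact it is. Consequence: keeping the old curriculum when the new one would have helped students.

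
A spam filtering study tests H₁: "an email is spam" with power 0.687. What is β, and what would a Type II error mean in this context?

β = 1 - power = 1 - 0.687 = 0.313. A Type II error is failing to reject H₀ when H₀ is false (false negative) — here, failing to conclude that an email is spam when in fact it is true. Consequence: a spam email lands in the inbox.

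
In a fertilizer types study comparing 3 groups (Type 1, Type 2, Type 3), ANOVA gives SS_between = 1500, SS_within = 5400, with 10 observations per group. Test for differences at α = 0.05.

df_between = 2, df_within = 27. F = MS_between/MS_within = 750.0/200.0 = 3.75. F_crit ≈ 3.354. Reject H₀. At least one mean differs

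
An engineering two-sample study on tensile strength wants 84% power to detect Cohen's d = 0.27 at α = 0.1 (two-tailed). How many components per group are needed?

z_{α/2} = 1.645, z_β = Φ⁻¹(0.84) = 0.994. For small effect (d = 0.27): n per group = 2(z_{α/2} + z_β)²/d² = 2(1.645 + 0.994)²/0.27² = 191.1 → 192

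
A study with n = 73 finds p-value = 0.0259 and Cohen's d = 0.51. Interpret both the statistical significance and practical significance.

Statistically significant (p = 0.0259 < 0.05). Cohen's d = 0.51 indicates a medium effect size. Both statistical and practical significance should be considered.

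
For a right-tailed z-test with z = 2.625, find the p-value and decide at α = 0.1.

p = P(Z > 2.625) = 1 - Φ(2.625) ≈ 0.0043. Since p < 0.1, reject H₀ (significant) at α = 0.1.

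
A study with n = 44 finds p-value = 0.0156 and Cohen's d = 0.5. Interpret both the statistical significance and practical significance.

Statistically significant (p = 0.0156 < 0.05). Cohen's d = 0.5 indicates a medium effect size. Both statistical and practical significance should be considered.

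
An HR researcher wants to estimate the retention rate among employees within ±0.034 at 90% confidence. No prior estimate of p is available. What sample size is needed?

Conservative approach: use p = 0.5 (maximizes p(1-p) = 0.25). n = z²(0.25)/E² = 1.645²×0.25/0.034² = 585.2 → n = 586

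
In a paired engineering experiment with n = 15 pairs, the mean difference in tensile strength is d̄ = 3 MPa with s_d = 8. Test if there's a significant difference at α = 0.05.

t = d̄/(s_d/√n) = 3/(8/√15) = 1.452. df = 14, critical t = ±2.145. Fail to reject H₀.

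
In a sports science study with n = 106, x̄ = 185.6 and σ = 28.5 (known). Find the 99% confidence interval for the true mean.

CI = x̄ ± z*(σ/√n) = 185.6 ± 2.576(28.5/√106) = 185.6 ± 7.13 = (178.47, 192.73)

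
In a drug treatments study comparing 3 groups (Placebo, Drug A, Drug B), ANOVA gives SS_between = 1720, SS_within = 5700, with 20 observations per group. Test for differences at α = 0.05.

df_between = 2, df_within = 57. F = MS_between/MS_within = 860.0/100.0 = 8.6. F_crit ≈ 3.159. Reject H₀. At least one mean differs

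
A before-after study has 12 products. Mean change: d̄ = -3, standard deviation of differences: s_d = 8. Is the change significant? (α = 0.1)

t = d̄/(s_d/√n) = -3/(8/√12) = -1.299. df = 11, critical t = ±1.796. Fail to reject H₀.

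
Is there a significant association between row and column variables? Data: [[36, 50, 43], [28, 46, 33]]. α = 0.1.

χ² = 0.435. df = 2, critical = 4.605. Fail to reject H₀. No evidence of dependence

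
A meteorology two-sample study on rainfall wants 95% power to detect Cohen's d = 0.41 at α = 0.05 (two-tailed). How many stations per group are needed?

z_{α/2} = 1.96, z_β = Φ⁻¹(0.95) = 1.645. For small effect (d = 0.41): n per group = 2(z_{α/2} + z_β)²/d² = 2(1.96 + 1.645)²/0.41² = 154.6 → 155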